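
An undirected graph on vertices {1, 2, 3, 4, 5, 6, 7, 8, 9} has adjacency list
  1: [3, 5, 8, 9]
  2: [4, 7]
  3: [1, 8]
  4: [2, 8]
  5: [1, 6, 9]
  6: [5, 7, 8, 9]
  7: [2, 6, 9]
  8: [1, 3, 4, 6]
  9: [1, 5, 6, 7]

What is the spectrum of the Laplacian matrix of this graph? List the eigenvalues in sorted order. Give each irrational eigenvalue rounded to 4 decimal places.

[0, 0.9314, 1.3390, 2.4194, 3.2370, 4.2668, 4.4424, 5.1835, 6.1805]

Reading degrees in the order [1, 2, 3, 4, 5, 6, 7, 8, 9] gives [4, 2, 2, 2, 3, 4, 3, 4, 4]; set D = diag(4, 2, 2, 2, 3, 4, 3, 4, 4) and form L = D - A. Since every row of L sums to 0, the all-ones vector is in the kernel and 0 is an eigenvalue. By the matrix-tree theorem the graph has (1/9) * product of the nonzero eigenvalues = 659 spanning trees.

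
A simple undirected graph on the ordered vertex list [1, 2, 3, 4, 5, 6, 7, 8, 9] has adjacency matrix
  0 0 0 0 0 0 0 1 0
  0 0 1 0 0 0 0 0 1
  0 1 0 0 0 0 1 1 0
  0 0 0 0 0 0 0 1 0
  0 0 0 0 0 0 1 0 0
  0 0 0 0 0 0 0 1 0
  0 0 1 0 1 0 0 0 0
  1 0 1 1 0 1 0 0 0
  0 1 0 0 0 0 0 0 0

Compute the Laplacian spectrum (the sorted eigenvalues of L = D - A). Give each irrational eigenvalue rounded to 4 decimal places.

[0, 0.2679, 0.3820, 1, 1, 1.6972, 2.6180, 3.7321, 5.3028]

Reading degrees in the order [1, 2, 3, 4, 5, 6, 7, 8, 9] gives [1, 2, 3, 1, 1, 1, 2, 4, 1]; set D = diag(1, 2, 3, 1, 1, 1, 2, 4, 1) and form L = D - A. Diagonalising L (or applying a numerical eigensolver to the 9x9 matrix) gives the spectrum above.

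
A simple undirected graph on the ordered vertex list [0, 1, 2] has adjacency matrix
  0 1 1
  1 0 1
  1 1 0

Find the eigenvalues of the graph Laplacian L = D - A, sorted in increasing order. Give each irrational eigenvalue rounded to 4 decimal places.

With the vertex order [0, 1, 2], the degrees are [2, 2, 2], giving D = diag(2, 2, 2) and L = D - A. The multiplicity of 0 as a Laplacian eigenvalue equals the number of connected components. By the matrix-tree theorem the graph has (1/3) * product of the nonzero eigenvalues = 3 spanning trees. The eigenvalues sum to 6, which equals trace(L) = 2|E|.

[0, 3, 3]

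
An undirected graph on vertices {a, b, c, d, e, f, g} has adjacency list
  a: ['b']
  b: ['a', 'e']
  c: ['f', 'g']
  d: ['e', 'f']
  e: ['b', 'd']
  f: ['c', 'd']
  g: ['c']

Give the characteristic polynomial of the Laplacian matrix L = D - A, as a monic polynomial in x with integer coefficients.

With the vertex order [a, b, c, d, e, f, g], the degrees are [1, 2, 2, 2, 2, 2, 1], giving D = diag(1, 2, 2, 2, 2, 2, 1) and L = D - A. Computing det(xI - L) by cofactor expansion (or equivalently via sum-over-permutations) gives x^7 - 12x^6 + 55x^5 - 120x^4 + 126x^3 - 56x^2 + 7x. Since p(0) = det(-L) = 0, x divides p(x). The largest eigenvalue, 3.8019, is at most the vertex count 7.

x^7 - 12x^6 + 55x^5 - 120x^4 + 126x^3 - 56x^2 + 7x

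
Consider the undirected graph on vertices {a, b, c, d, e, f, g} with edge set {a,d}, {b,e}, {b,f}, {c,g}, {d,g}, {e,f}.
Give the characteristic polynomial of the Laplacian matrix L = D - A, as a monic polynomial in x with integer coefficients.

x^7 - 12x^6 + 55x^5 - 118x^4 + 114x^3 - 36x^2

With the vertex order [a, b, c, d, e, f, g], the degrees are [1, 2, 1, 2, 2, 2, 2], giving D = diag(1, 2, 1, 2, 2, 2, 2) and L = D - A. L has integer entries, so p(x) = det(xI - L) has integer coefficients. Expanding the determinant yields x^7 - 12x^6 + 55x^5 - 118x^4 + 114x^3 - 36x^2. The coefficient of x^6 equals -trace(L) = -12, matching the sum of degrees. There are 2 zeros in the spectrum, matching the 2 components.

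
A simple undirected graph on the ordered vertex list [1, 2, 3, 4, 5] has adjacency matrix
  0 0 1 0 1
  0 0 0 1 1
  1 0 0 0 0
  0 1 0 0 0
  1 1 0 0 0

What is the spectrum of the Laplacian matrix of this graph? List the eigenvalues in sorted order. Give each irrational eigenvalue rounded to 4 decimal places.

Each diagonal entry of L is the vertex degree and each off-diagonal entry is -1 where an edge is present, 0 otherwise; in the order [1, 2, 3, 4, 5] the diagonal is [2, 2, 1, 1, 2]. L is symmetric positive semidefinite, so every eigenvalue is real and nonnegative. The single zero eigenvalue shows the graph is connected. By the matrix-tree theorem the graph has (1/5) * product of the nonzero eigenvalues = 1 spanning tree.

[0, 0.3820, 1.3820, 2.6180, 3.6180]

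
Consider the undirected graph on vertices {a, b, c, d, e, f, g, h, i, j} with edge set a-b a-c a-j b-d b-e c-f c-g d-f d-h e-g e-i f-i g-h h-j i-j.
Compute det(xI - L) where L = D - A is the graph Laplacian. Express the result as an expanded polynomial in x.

Reading degrees in the order [a, b, c, d, e, f, g, h, i, j] gives [3, 3, 3, 3, 3, 3, 3, 3, 3, 3]; set D = diag(3, 3, 3, 3, 3, 3, 3, 3, 3, 3) and form L = D - A. L has integer entries, so p(x) = det(xI - L) has integer coefficients. Expanding the determinant yields x^10 - 30x^9 + 390x^8 - 2880x^7 + 13305x^6 - 39882x^5 + 77640x^4 - 94800x^3 + 66000x^2 - 20000x. Since p(0) = det(-L) = 0, x divides p(x).

x^10 - 30x^9 + 390x^8 - 2880x^7 + 13305x^6 - 39882x^5 + 77640x^4 - 94800x^3 + 66000x^2 - 20000x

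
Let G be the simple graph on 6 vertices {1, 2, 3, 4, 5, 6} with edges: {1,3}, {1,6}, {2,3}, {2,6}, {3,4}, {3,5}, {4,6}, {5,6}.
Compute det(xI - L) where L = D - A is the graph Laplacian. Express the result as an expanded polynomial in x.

With the vertex order [1, 2, 3, 4, 5, 6], the degrees are [2, 2, 4, 2, 2, 4], giving D = diag(2, 2, 4, 2, 2, 4) and L = D - A. Computing det(xI - L) by cofactor expansion (or equivalently via sum-over-permutations) gives x^6 - 16x^5 + 96x^4 - 272x^3 + 368x^2 - 192x. The coefficient of x^5 equals -trace(L) = -16, matching the sum of degrees. There is one zero in the spectrum, matching the 1 component.

x^6 - 16x^5 + 96x^4 - 272x^3 + 368x^2 - 192x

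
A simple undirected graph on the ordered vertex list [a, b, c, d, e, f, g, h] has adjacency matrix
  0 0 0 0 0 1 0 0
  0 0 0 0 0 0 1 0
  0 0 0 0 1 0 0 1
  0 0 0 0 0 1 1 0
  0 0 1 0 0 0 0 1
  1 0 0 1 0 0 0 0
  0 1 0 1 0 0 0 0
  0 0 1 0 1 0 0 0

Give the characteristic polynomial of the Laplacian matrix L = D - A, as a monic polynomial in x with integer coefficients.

x^8 - 14x^7 + 78x^6 - 218x^5 + 314x^4 - 210x^3 + 45x^2

Each diagonal entry of L is the vertex degree and each off-diagonal entry is -1 where an edge is present, 0 otherwise; in the order [a, b, c, d, e, f, g, h] the diagonal is [1, 1, 2, 2, 2, 2, 2, 2]. L has integer entries, so p(x) = det(xI - L) has integer coefficients. Expanding the determinant yields x^8 - 14x^7 + 78x^6 - 218x^5 + 314x^4 - 210x^3 + 45x^2. The constant term is 0 because L is singular (the all-ones vector lies in its kernel). The eigenvalues sum to 14, which equals trace(L) = 2|E|.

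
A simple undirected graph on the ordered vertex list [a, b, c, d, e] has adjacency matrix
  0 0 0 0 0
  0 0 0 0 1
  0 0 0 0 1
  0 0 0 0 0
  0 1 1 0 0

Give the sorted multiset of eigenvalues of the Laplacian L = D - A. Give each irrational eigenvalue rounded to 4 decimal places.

[0, 0, 0, 1, 3]

Each diagonal entry of L is the vertex degree and each off-diagonal entry is -1 where an edge is present, 0 otherwise; in the order [a, b, c, d, e] the diagonal is [0, 1, 1, 0, 2]. The multiplicity of 0 as a Laplacian eigenvalue equals the number of connected components. The 3 zero eigenvalues correspond to the 3 connected components. The eigenvalues sum to 4, which equals trace(L) = 2|E|. The largest eigenvalue, 3, is at most the vertex count 5.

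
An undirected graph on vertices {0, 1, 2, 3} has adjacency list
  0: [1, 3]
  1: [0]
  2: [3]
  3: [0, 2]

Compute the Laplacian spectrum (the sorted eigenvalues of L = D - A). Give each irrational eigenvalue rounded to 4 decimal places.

[0, 0.5858, 2, 3.4142]

Each diagonal entry of L is the vertex degree and each off-diagonal entry is -1 where an edge is present, 0 otherwise; in the order [0, 1, 2, 3] the diagonal is [2, 1, 1, 2]. L is symmetric positive semidefinite, so every eigenvalue is real and nonnegative. The largest eigenvalue, 3.4142, is at most the vertex count 4.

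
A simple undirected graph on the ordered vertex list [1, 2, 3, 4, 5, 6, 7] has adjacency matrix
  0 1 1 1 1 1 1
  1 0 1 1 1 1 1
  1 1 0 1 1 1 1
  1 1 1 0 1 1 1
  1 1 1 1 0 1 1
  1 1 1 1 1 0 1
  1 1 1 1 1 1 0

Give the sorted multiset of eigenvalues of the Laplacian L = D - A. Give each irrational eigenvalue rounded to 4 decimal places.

[0, 7, 7, 7, 7, 7, 7]

Reading degrees in the order [1, 2, 3, 4, 5, 6, 7] gives [6, 6, 6, 6, 6, 6, 6]; set D = diag(6, 6, 6, 6, 6, 6, 6) and form L = D - A. The multiplicity of 0 as a Laplacian eigenvalue equals the number of connected components. The single zero eigenvalue shows the graph is connected. The eigenvalues sum to 42, which equals trace(L) = 2|E|.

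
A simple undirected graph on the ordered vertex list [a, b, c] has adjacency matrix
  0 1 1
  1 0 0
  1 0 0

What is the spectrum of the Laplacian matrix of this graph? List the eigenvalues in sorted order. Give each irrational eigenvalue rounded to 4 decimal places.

Reading degrees in the order [a, b, c] gives [2, 1, 1]; set D = diag(2, 1, 1) and form L = D - A. The multiplicity of 0 as a Laplacian eigenvalue equals the number of connected components. The largest eigenvalue, 3, is at most the vertex count 3.

[0, 1, 3]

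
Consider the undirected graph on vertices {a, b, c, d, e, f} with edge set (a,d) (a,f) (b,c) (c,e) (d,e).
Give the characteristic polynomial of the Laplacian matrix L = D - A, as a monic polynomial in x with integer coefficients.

Each diagonal entry of L is the vertex degree and each off-diagonal entry is -1 where an edge is present, 0 otherwise; in the order [a, b, c, d, e, f] the diagonal is [2, 1, 2, 2, 2, 1]. Computing det(xI - L) by cofactor expansion (or equivalently via sum-over-permutations) gives x^6 - 10x^5 + 36x^4 - 56x^3 + 35x^2 - 6x. The coefficient of x^5 equals -trace(L) = -10, matching the sum of degrees. The largest eigenvalue, 3.7321, is at most the vertex count 6. There is one zero in the spectrum, matching the 1 component.

x^6 - 10x^5 + 36x^4 - 56x^3 + 35x^2 - 6x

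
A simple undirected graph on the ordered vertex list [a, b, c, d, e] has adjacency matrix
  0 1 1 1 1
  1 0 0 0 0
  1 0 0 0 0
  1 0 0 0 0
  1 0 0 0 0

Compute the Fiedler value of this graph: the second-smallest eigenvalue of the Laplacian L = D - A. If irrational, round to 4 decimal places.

With the vertex order [a, b, c, d, e], the degrees are [4, 1, 1, 1, 1], giving D = diag(4, 1, 1, 1, 1) and L = D - A. The sorted Laplacian eigenvalues are [0, 1, 1, 1, 5]; the algebraic connectivity is the second entry, 1. There is one zero in the spectrum, matching the 1 component.

1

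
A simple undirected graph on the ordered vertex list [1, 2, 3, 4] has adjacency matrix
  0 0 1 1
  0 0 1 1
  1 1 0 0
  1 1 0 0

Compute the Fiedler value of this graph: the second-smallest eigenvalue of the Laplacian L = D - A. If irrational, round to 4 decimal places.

2

Each diagonal entry of L is the vertex degree and each off-diagonal entry is -1 where an edge is present, 0 otherwise; in the order [1, 2, 3, 4] the diagonal is [2, 2, 2, 2]. The sorted Laplacian eigenvalues are [0, 2, 2, 4]; the algebraic connectivity is the second entry, 2. The eigenvalues sum to 8, which equals trace(L) = 2|E|.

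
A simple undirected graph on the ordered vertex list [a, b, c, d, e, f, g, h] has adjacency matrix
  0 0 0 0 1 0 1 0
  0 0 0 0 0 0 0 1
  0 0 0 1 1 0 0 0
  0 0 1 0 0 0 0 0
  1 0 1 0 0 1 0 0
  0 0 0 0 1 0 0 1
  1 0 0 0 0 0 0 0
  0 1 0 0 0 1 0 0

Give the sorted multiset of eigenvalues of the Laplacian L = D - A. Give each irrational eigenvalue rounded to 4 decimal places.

Each diagonal entry of L is the vertex degree and each off-diagonal entry is -1 where an edge is present, 0 otherwise; in the order [a, b, c, d, e, f, g, h] the diagonal is [2, 1, 2, 1, 3, 2, 1, 2]. The multiplicity of 0 as a Laplacian eigenvalue equals the number of connected components. The single zero eigenvalue shows the graph is connected. There is one zero in the spectrum, matching the 1 component. The eigenvalues sum to 14, which equals trace(L) = 2|E|.

[0, 0.2434, 0.3820, 1.1798, 2, 2.6180, 3.1386, 4.4383]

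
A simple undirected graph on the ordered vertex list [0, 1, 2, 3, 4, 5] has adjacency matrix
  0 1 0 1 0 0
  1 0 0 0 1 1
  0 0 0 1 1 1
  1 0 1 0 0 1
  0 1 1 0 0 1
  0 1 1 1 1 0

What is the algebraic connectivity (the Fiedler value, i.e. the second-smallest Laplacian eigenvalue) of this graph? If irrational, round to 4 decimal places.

1.6972

With the vertex order [0, 1, 2, 3, 4, 5], the degrees are [2, 3, 3, 3, 3, 4], giving D = diag(2, 3, 3, 3, 3, 4) and L = D - A. The smallest Laplacian eigenvalue is always 0. The next one, lambda_2 = 1.6972, measures how hard the graph is to disconnect: larger values mean better connectivity. By the matrix-tree theorem the graph has (1/6) * product of the nonzero eigenvalues = 66 spanning trees.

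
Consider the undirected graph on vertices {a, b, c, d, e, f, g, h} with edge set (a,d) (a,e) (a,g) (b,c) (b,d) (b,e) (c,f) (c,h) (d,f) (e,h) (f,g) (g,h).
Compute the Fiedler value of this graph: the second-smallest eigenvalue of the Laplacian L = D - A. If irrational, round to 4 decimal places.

With the vertex order [a, b, c, d, e, f, g, h], the degrees are [3, 3, 3, 3, 3, 3, 3, 3], giving D = diag(3, 3, 3, 3, 3, 3, 3, 3) and L = D - A. The smallest Laplacian eigenvalue is always 0. The next one, lambda_2 = 2, measures how hard the graph is to disconnect: larger values mean better connectivity. By the matrix-tree theorem the graph has (1/8) * product of the nonzero eigenvalues = 384 spanning trees. The largest eigenvalue, 6, is at most the vertex count 8.

2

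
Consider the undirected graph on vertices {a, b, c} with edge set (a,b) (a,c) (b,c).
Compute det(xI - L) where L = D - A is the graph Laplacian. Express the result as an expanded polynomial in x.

x^3 - 6x^2 + 9x

Reading degrees in the order [a, b, c] gives [2, 2, 2]; set D = diag(2, 2, 2) and form L = D - A. The eigenvalues of L are [0, 3, 3]; the characteristic polynomial is the product of (x - lambda_i), which multiplies out to x^3 - 6x^2 + 9x. The constant term is 0 because L is singular (the all-ones vector lies in its kernel). By the matrix-tree theorem the graph has (1/3) * product of the nonzero eigenvalues = 3 spanning trees. The eigenvalues sum to 6, which equals trace(L) = 2|E|.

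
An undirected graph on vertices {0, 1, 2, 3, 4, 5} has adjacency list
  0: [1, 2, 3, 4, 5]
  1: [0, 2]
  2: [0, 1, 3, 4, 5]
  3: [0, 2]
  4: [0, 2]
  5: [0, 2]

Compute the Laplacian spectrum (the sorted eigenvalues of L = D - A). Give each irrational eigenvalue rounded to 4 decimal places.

Reading degrees in the order [0, 1, 2, 3, 4, 5] gives [5, 2, 5, 2, 2, 2]; set D = diag(5, 2, 5, 2, 2, 2) and form L = D - A. Diagonalising L (or applying a numerical eigensolver to the 6x6 matrix) gives the spectrum above. The single zero eigenvalue shows the graph is connected.

[0, 2, 2, 2, 6, 6]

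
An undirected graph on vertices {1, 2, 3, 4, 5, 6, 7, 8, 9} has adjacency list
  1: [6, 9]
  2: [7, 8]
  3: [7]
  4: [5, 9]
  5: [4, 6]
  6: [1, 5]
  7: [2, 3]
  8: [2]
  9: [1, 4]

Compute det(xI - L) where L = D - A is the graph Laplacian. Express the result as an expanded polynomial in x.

Each diagonal entry of L is the vertex degree and each off-diagonal entry is -1 where an edge is present, 0 otherwise; in the order [1, 2, 3, 4, 5, 6, 7, 8, 9] the diagonal is [2, 2, 1, 2, 2, 2, 2, 1, 2]. Computing det(xI - L) by cofactor expansion (or equivalently via sum-over-permutations) gives x^9 - 16x^8 + 105x^7 - 364x^6 + 715x^5 - 790x^4 + 450x^3 - 100x^2. The coefficient of x^8 equals -trace(L) = -16, matching the sum of degrees. There are 2 zeros in the spectrum, matching the 2 components.

x^9 - 16x^8 + 105x^7 - 364x^6 + 715x^5 - 790x^4 + 450x^3 - 100x^2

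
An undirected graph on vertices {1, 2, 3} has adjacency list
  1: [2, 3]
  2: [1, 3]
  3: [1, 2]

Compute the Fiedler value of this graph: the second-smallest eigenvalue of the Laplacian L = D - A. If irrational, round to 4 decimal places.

Each diagonal entry of L is the vertex degree and each off-diagonal entry is -1 where an edge is present, 0 otherwise; in the order [1, 2, 3] the diagonal is [2, 2, 2]. The sorted Laplacian eigenvalues are [0, 3, 3]; the algebraic connectivity is the second entry, 3.

3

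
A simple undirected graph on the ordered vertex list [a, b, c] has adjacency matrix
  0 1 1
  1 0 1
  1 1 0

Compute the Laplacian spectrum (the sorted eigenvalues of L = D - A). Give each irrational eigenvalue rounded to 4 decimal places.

[0, 3, 3]

Reading degrees in the order [a, b, c] gives [2, 2, 2]; set D = diag(2, 2, 2) and form L = D - A. The multiplicity of 0 as a Laplacian eigenvalue equals the number of connected components. The single zero eigenvalue shows the graph is connected. The eigenvalues sum to 6, which equals trace(L) = 2|E|. By the matrix-tree theorem the graph has (1/3) * product of the nonzero eigenvalues = 3 spanning trees.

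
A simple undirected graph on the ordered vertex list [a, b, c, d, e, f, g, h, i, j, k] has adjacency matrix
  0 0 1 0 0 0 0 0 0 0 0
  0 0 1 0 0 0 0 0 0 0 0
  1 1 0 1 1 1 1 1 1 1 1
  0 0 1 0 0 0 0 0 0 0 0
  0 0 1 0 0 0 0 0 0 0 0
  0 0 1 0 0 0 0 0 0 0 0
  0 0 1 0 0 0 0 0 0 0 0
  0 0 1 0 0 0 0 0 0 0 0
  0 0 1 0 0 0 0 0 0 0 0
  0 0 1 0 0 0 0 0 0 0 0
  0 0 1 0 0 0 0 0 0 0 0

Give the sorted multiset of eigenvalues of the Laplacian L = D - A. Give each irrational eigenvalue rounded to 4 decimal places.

[0, 1, 1, 1, 1, 1, 1, 1, 1, 1, 11]

Each diagonal entry of L is the vertex degree and each off-diagonal entry is -1 where an edge is present, 0 otherwise; in the order [a, b, c, d, e, f, g, h, i, j, k] the diagonal is [1, 1, 10, 1, 1, 1, 1, 1, 1, 1, 1]. Diagonalising L (or applying a numerical eigensolver to the 11x11 matrix) gives the spectrum above.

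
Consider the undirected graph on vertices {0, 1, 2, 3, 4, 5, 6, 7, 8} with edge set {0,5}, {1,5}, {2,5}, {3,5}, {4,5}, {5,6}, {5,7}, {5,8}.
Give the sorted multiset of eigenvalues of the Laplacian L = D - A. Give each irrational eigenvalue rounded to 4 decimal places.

Reading degrees in the order [0, 1, 2, 3, 4, 5, 6, 7, 8] gives [1, 1, 1, 1, 1, 8, 1, 1, 1]; set D = diag(1, 1, 1, 1, 1, 8, 1, 1, 1) and form L = D - A. Diagonalising L (or applying a numerical eigensolver to the 9x9 matrix) gives the spectrum above. The largest eigenvalue, 9, is at most the vertex count 9.

[0, 1, 1, 1, 1, 1, 1, 1, 9]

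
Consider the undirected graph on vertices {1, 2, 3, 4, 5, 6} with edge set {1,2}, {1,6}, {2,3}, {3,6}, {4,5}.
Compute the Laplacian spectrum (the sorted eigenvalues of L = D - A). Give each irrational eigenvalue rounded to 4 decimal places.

[0, 0, 2, 2, 2, 4]

With the vertex order [1, 2, 3, 4, 5, 6], the degrees are [2, 2, 2, 1, 1, 2], giving D = diag(2, 2, 2, 1, 1, 2) and L = D - A. Diagonalising L (or applying a numerical eigensolver to the 6x6 matrix) gives the spectrum above. The 2 zero eigenvalues correspond to the 2 connected components.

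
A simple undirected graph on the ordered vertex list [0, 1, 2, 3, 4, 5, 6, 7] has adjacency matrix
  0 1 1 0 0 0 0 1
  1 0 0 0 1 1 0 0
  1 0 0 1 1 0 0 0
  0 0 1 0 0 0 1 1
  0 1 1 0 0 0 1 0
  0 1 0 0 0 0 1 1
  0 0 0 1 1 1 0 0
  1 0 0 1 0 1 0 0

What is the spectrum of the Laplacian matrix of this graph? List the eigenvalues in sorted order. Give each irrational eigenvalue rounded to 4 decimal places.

[0, 2, 2, 2, 4, 4, 4, 6]

Each diagonal entry of L is the vertex degree and each off-diagonal entry is -1 where an edge is present, 0 otherwise; in the order [0, 1, 2, 3, 4, 5, 6, 7] the diagonal is [3, 3, 3, 3, 3, 3, 3, 3]. The multiplicity of 0 as a Laplacian eigenvalue equals the number of connected components. The single zero eigenvalue shows the graph is connected. The eigenvalues sum to 24, which equals trace(L) = 2|E|. There is one zero in the spectrum, matching the 1 component.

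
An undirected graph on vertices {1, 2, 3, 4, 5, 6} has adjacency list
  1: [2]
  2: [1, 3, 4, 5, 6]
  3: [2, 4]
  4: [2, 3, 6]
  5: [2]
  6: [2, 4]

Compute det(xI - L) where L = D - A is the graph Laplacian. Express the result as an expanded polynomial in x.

x^6 - 14x^5 + 69x^4 - 148x^3 + 140x^2 - 48x

Reading degrees in the order [1, 2, 3, 4, 5, 6] gives [1, 5, 2, 3, 1, 2]; set D = diag(1, 5, 2, 3, 1, 2) and form L = D - A. The eigenvalues of L are [0, 1, 1, 2, 4, 6]; the characteristic polynomial is the product of (x - lambda_i), which multiplies out to x^6 - 14x^5 + 69x^4 - 148x^3 + 140x^2 - 48x. Since p(0) = det(-L) = 0, x divides p(x). By the matrix-tree theorem the graph has (1/6) * product of the nonzero eigenvalues = 8 spanning trees. The eigenvalues sum to 14, which equals trace(L) = 2|E|.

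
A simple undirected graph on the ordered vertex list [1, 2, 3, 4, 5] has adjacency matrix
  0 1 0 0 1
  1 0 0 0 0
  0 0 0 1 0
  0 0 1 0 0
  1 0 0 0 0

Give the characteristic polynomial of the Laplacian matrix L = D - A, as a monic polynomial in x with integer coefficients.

x^5 - 6x^4 + 11x^3 - 6x^2

Each diagonal entry of L is the vertex degree and each off-diagonal entry is -1 where an edge is present, 0 otherwise; in the order [1, 2, 3, 4, 5] the diagonal is [2, 1, 1, 1, 1]. The eigenvalues of L are [0, 0, 1, 2, 3]; the characteristic polynomial is the product of (x - lambda_i), which multiplies out to x^5 - 6x^4 + 11x^3 - 6x^2. The coefficient of x^4 equals -trace(L) = -6, matching the sum of degrees. The eigenvalues sum to 6, which equals trace(L) = 2|E|.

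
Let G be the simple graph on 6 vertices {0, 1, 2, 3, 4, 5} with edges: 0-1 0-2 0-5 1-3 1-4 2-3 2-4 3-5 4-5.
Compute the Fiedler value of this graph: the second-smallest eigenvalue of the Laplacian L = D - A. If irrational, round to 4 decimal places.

Reading degrees in the order [0, 1, 2, 3, 4, 5] gives [3, 3, 3, 3, 3, 3]; set D = diag(3, 3, 3, 3, 3, 3) and form L = D - A. The smallest Laplacian eigenvalue is always 0. The next one, lambda_2 = 3, measures how hard the graph is to disconnect: larger values mean better connectivity. The largest eigenvalue, 6, is at most the vertex count 6. By the matrix-tree theorem the graph has (1/6) * product of the nonzero eigenvalues = 81 spanning trees.

3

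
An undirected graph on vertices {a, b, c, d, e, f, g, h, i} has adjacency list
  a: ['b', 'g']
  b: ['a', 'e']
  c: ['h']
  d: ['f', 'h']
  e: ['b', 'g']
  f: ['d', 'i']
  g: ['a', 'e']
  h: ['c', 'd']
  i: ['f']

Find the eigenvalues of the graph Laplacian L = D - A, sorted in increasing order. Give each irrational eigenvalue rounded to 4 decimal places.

Reading degrees in the order [a, b, c, d, e, f, g, h, i] gives [2, 2, 1, 2, 2, 2, 2, 2, 1]; set D = diag(2, 2, 1, 2, 2, 2, 2, 2, 1) and form L = D - A. Since every row of L sums to 0, the all-ones vector is in the kernel and 0 is an eigenvalue. The 2 zero eigenvalues correspond to the 2 connected components.

[0, 0, 0.3820, 1.3820, 2, 2, 2.6180, 3.6180, 4]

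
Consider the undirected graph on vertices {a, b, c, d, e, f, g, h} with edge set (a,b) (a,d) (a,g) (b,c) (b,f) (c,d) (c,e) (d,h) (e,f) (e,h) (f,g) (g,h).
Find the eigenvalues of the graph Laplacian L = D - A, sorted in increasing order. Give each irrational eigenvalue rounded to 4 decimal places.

Reading degrees in the order [a, b, c, d, e, f, g, h] gives [3, 3, 3, 3, 3, 3, 3, 3]; set D = diag(3, 3, 3, 3, 3, 3, 3, 3) and form L = D - A. L is symmetric positive semidefinite, so every eigenvalue is real and nonnegative. The single zero eigenvalue shows the graph is connected. The largest eigenvalue, 6, is at most the vertex count 8.

[0, 2, 2, 2, 4, 4, 4, 6]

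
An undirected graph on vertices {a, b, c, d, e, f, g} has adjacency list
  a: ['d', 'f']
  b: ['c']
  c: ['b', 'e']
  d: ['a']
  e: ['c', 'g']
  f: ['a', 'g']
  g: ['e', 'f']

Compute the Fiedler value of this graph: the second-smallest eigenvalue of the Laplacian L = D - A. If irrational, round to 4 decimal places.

0.1981

Each diagonal entry of L is the vertex degree and each off-diagonal entry is -1 where an edge is present, 0 otherwise; in the order [a, b, c, d, e, f, g] the diagonal is [2, 1, 2, 1, 2, 2, 2]. The smallest Laplacian eigenvalue is always 0. The next one, lambda_2 = 0.1981, measures how hard the graph is to disconnect: larger values mean better connectivity. By the matrix-tree theorem the graph has (1/7) * product of the nonzero eigenvalues = 1 spanning tree. The largest eigenvalue, 3.8019, is at most the vertex count 7.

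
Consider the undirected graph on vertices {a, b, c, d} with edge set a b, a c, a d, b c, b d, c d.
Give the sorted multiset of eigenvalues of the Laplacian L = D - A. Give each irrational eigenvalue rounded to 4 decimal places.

[0, 4, 4, 4]

With the vertex order [a, b, c, d], the degrees are [3, 3, 3, 3], giving D = diag(3, 3, 3, 3) and L = D - A. L is symmetric positive semidefinite, so every eigenvalue is real and nonnegative. The single zero eigenvalue shows the graph is connected. The eigenvalues sum to 12, which equals trace(L) = 2|E|.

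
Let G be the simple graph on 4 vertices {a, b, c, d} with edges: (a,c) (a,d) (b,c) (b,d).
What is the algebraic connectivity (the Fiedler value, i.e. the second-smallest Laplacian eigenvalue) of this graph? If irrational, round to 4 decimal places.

2

With the vertex order [a, b, c, d], the degrees are [2, 2, 2, 2], giving D = diag(2, 2, 2, 2) and L = D - A. The smallest Laplacian eigenvalue is always 0. The next one, lambda_2 = 2, measures how hard the graph is to disconnect: larger values mean better connectivity. By the matrix-tree theorem the graph has (1/4) * product of the nonzero eigenvalues = 4 spanning trees.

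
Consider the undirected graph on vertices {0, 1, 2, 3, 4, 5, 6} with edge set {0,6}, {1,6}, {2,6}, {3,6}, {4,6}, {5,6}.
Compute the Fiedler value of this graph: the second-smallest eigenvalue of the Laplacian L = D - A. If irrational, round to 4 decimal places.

1

Each diagonal entry of L is the vertex degree and each off-diagonal entry is -1 where an edge is present, 0 otherwise; in the order [0, 1, 2, 3, 4, 5, 6] the diagonal is [1, 1, 1, 1, 1, 1, 6]. The sorted Laplacian eigenvalues are [0, 1, 1, 1, 1, 1, 7]; the algebraic connectivity is the second entry, 1.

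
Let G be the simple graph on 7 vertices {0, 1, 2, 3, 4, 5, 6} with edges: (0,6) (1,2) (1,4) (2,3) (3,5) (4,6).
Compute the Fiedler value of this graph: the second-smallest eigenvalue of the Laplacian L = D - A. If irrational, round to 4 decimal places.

Each diagonal entry of L is the vertex degree and each off-diagonal entry is -1 where an edge is present, 0 otherwise; in the order [0, 1, 2, 3, 4, 5, 6] the diagonal is [1, 2, 2, 2, 2, 1, 2]. Computing the eigenvalues of L and sorting gives [0, 0.1981, 0.7530, 1.5550, 2.4450, 3.2470, 3.8019]. The Fiedler value lambda_2 = 0.1981 is strictly positive, so the graph is connected.

0.1981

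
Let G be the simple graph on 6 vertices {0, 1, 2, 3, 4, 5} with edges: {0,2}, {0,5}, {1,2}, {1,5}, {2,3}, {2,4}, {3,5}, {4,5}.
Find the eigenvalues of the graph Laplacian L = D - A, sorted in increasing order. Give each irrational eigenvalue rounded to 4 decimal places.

Reading degrees in the order [0, 1, 2, 3, 4, 5] gives [2, 2, 4, 2, 2, 4]; set D = diag(2, 2, 4, 2, 2, 4) and form L = D - A. Diagonalising L (or applying a numerical eigensolver to the 6x6 matrix) gives the spectrum above. The single zero eigenvalue shows the graph is connected.

[0, 2, 2, 2, 4, 6]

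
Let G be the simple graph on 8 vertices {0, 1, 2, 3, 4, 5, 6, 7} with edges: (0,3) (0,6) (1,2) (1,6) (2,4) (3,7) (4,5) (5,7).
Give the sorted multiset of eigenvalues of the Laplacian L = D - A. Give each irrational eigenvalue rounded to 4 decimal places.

Each diagonal entry of L is the vertex degree and each off-diagonal entry is -1 where an edge is present, 0 otherwise; in the order [0, 1, 2, 3, 4, 5, 6, 7] the diagonal is [2, 2, 2, 2, 2, 2, 2, 2]. Diagonalising L (or applying a numerical eigensolver to the 8x8 matrix) gives the spectrum above. The single zero eigenvalue shows the graph is connected. By the matrix-tree theorem the graph has (1/8) * product of the nonzero eigenvalues = 8 spanning trees.

[0, 0.5858, 0.5858, 2, 2, 3.4142, 3.4142, 4]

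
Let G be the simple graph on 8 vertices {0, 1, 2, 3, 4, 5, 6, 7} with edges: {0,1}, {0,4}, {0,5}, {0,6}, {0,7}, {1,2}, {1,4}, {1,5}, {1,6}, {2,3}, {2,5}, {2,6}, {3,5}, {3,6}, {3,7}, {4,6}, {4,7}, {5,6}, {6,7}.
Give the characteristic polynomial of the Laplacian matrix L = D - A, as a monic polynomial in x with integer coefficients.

x^8 - 38x^7 + 609x^6 - 5330x^5 + 27477x^4 - 83308x^3 + 137317x^2 - 94760x

With the vertex order [0, 1, 2, 3, 4, 5, 6, 7], the degrees are [5, 5, 4, 4, 4, 5, 7, 4], giving D = diag(5, 5, 4, 4, 4, 5, 7, 4) and L = D - A. L has integer entries, so p(x) = det(xI - L) has integer coefficients. Expanding the determinant yields x^8 - 38x^7 + 609x^6 - 5330x^5 + 27477x^4 - 83308x^3 + 137317x^2 - 94760x. The coefficient of x^7 equals -trace(L) = -38, matching the sum of degrees. The eigenvalues sum to 38, which equals trace(L) = 2|E|.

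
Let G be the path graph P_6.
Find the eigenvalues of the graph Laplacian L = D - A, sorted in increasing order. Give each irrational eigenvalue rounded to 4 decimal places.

The graph has 6 vertices and degree multiset [2, 2, 2, 2, 1, 1]; D is the diagonal matrix of degrees and L = D - A. L is symmetric positive semidefinite, so every eigenvalue is real and nonnegative. The single zero eigenvalue shows the graph is connected. There is one zero in the spectrum, matching the 1 component.

[0, 0.2679, 1, 2, 3, 3.7321]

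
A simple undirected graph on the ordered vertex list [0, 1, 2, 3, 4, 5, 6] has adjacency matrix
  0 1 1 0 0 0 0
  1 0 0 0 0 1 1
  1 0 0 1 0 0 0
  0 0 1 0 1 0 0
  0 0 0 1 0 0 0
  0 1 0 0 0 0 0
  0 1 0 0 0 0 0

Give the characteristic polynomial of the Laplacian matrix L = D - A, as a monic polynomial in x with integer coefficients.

Each diagonal entry of L is the vertex degree and each off-diagonal entry is -1 where an edge is present, 0 otherwise; in the order [0, 1, 2, 3, 4, 5, 6] the diagonal is [2, 3, 2, 2, 1, 1, 1]. L has integer entries, so p(x) = det(xI - L) has integer coefficients. Expanding the determinant yields x^7 - 12x^6 + 54x^5 - 114x^4 + 116x^3 - 52x^2 + 7x. The constant term is 0 because L is singular (the all-ones vector lies in its kernel).

x^7 - 12x^6 + 54x^5 - 114x^4 + 116x^3 - 52x^2 + 7x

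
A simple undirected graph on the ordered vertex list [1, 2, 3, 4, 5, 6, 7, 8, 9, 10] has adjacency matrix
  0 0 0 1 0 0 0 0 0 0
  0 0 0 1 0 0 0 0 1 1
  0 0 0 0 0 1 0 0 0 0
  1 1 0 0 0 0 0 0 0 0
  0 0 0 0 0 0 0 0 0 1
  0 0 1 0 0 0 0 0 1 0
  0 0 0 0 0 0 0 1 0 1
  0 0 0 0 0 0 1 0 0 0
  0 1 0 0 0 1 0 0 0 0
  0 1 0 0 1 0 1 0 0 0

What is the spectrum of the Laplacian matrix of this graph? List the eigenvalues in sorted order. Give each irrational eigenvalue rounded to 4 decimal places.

Reading degrees in the order [1, 2, 3, 4, 5, 6, 7, 8, 9, 10] gives [1, 3, 1, 2, 1, 2, 2, 1, 2, 3]; set D = diag(1, 3, 1, 2, 1, 2, 2, 1, 2, 3) and form L = D - A. Since every row of L sums to 0, the all-ones vector is in the kernel and 0 is an eigenvalue. The eigenvalues sum to 18, which equals trace(L) = 2|E|.

[0, 0.1859, 0.2989, 0.6329, 1.1826, 2, 2.3183, 3.0437, 3.5861, 4.7517]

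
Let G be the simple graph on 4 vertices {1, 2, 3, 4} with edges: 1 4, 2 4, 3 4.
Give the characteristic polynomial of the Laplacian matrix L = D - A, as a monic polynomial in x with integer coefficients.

Each diagonal entry of L is the vertex degree and each off-diagonal entry is -1 where an edge is present, 0 otherwise; in the order [1, 2, 3, 4] the diagonal is [1, 1, 1, 3]. L has integer entries, so p(x) = det(xI - L) has integer coefficients. Expanding the determinant yields x^4 - 6x^3 + 9x^2 - 4x. Since p(0) = det(-L) = 0, x divides p(x). The largest eigenvalue, 4, is at most the vertex count 4. By the matrix-tree theorem the graph has (1/4) * product of the nonzero eigenvalues = 1 spanning tree.

x^4 - 6x^3 + 9x^2 - 4x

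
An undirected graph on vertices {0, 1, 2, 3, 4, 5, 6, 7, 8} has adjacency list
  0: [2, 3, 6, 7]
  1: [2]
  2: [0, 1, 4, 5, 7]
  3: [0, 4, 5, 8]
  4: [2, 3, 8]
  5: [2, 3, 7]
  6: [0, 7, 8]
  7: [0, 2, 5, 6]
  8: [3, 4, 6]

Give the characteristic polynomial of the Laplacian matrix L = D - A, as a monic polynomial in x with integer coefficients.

Reading degrees in the order [0, 1, 2, 3, 4, 5, 6, 7, 8] gives [4, 1, 5, 4, 3, 3, 3, 4, 3]; set D = diag(4, 1, 5, 4, 3, 3, 3, 4, 3) and form L = D - A. Computing det(xI - L) by cofactor expansion (or equivalently via sum-over-permutations) gives x^9 - 30x^8 + 380x^7 - 2644x^6 + 10998x^5 - 27826x^4 + 41460x^3 - 32850x^2 + 10377x. The coefficient of x^8 equals -trace(L) = -30, matching the sum of degrees. The eigenvalues sum to 30, which equals trace(L) = 2|E|. By the matrix-tree theorem the graph has (1/9) * product of the nonzero eigenvalues = 1153 spanning trees.

x^9 - 30x^8 + 380x^7 - 2644x^6 + 10998x^5 - 27826x^4 + 41460x^3 - 32850x^2 + 10377x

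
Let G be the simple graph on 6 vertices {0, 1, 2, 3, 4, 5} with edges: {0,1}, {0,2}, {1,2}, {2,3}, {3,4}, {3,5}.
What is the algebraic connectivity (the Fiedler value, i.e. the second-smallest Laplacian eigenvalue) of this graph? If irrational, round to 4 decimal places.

Reading degrees in the order [0, 1, 2, 3, 4, 5] gives [2, 2, 3, 3, 1, 1]; set D = diag(2, 2, 3, 3, 1, 1) and form L = D - A. Computing the eigenvalues of L and sorting gives [0, 0.4384, 1, 3, 3, 4.5616]. The Fiedler value lambda_2 = 0.4384 is strictly positive, so the graph is connected. The eigenvalues sum to 12, which equals trace(L) = 2|E|.

0.4384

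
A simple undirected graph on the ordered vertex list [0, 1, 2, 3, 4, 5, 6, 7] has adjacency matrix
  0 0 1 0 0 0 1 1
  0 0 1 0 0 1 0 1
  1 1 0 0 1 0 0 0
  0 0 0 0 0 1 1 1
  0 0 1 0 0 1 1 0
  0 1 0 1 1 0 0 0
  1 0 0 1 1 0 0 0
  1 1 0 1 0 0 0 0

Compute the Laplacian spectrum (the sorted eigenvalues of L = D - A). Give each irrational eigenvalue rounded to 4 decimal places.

[0, 2, 2, 2, 4, 4, 4, 6]

With the vertex order [0, 1, 2, 3, 4, 5, 6, 7], the degrees are [3, 3, 3, 3, 3, 3, 3, 3], giving D = diag(3, 3, 3, 3, 3, 3, 3, 3) and L = D - A. Since every row of L sums to 0, the all-ones vector is in the kernel and 0 is an eigenvalue. The single zero eigenvalue shows the graph is connected. By the matrix-tree theorem the graph has (1/8) * product of the nonzero eigenvalues = 384 spanning trees.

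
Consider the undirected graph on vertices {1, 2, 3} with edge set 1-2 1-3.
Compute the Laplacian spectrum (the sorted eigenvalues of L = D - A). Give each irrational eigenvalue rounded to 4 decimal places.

[0, 1, 3]

With the vertex order [1, 2, 3], the degrees are [2, 1, 1], giving D = diag(2, 1, 1) and L = D - A. The multiplicity of 0 as a Laplacian eigenvalue equals the number of connected components. The eigenvalues sum to 4, which equals trace(L) = 2|E|. The largest eigenvalue, 3, is at most the vertex count 3.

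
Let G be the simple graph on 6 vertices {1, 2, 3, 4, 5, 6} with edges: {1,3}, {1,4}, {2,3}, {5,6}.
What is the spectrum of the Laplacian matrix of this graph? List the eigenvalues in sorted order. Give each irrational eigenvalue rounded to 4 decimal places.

[0, 0, 0.5858, 2, 2, 3.4142]

Reading degrees in the order [1, 2, 3, 4, 5, 6] gives [2, 1, 2, 1, 1, 1]; set D = diag(2, 1, 2, 1, 1, 1) and form L = D - A. L is symmetric positive semidefinite, so every eigenvalue is real and nonnegative. The 2 zero eigenvalues correspond to the 2 connected components. The eigenvalues sum to 8, which equals trace(L) = 2|E|.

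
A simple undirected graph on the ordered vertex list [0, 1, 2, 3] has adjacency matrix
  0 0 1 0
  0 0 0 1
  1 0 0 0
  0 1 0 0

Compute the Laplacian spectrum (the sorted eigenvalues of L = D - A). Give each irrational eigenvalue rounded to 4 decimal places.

With the vertex order [0, 1, 2, 3], the degrees are [1, 1, 1, 1], giving D = diag(1, 1, 1, 1) and L = D - A. The multiplicity of 0 as a Laplacian eigenvalue equals the number of connected components. The 2 zero eigenvalues correspond to the 2 connected components. The largest eigenvalue, 2, is at most the vertex count 4.

[0, 0, 2, 2]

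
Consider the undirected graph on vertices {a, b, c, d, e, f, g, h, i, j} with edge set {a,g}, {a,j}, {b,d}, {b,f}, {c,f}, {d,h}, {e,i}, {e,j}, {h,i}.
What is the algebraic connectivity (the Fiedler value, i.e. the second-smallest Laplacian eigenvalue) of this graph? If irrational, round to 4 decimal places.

With the vertex order [a, b, c, d, e, f, g, h, i, j], the degrees are [2, 2, 1, 2, 2, 2, 1, 2, 2, 2], giving D = diag(2, 2, 1, 2, 2, 2, 1, 2, 2, 2) and L = D - A. The sorted Laplacian eigenvalues are [0, 0.0979, 0.3820, 0.8244, 1.3820, 2, 2.6180, 3.1756, 3.6180, 3.9021]; the algebraic connectivity is the second entry, 0.0979. The eigenvalues sum to 18, which equals trace(L) = 2|E|.

0.0979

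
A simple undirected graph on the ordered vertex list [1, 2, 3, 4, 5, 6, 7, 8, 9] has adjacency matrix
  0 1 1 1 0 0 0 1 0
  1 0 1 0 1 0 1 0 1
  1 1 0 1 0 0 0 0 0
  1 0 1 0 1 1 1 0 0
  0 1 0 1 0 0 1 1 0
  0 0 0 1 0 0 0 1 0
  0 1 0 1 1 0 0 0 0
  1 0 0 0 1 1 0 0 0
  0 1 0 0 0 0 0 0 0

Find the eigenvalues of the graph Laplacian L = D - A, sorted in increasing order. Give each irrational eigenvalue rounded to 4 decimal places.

[0, 0.8377, 1.6972, 2.3820, 3, 4.6180, 5, 5.3028, 7.1623]

With the vertex order [1, 2, 3, 4, 5, 6, 7, 8, 9], the degrees are [4, 5, 3, 5, 4, 2, 3, 3, 1], giving D = diag(4, 5, 3, 5, 4, 2, 3, 3, 1) and L = D - A. Diagonalising L (or applying a numerical eigensolver to the 9x9 matrix) gives the spectrum above. The single zero eigenvalue shows the graph is connected. The eigenvalues sum to 30, which equals trace(L) = 2|E|. By the matrix-tree theorem the graph has (1/9) * product of the nonzero eigenvalues = 990 spanning trees.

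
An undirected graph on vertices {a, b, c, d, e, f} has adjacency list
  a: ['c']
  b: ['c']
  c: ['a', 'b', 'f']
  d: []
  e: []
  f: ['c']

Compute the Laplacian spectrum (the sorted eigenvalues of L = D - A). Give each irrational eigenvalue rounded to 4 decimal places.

With the vertex order [a, b, c, d, e, f], the degrees are [1, 1, 3, 0, 0, 1], giving D = diag(1, 1, 3, 0, 0, 1) and L = D - A. The multiplicity of 0 as a Laplacian eigenvalue equals the number of connected components. The 3 zero eigenvalues correspond to the 3 connected components. The eigenvalues sum to 6, which equals trace(L) = 2|E|. The largest eigenvalue, 4, is at most the vertex count 6.

[0, 0, 0, 1, 1, 4]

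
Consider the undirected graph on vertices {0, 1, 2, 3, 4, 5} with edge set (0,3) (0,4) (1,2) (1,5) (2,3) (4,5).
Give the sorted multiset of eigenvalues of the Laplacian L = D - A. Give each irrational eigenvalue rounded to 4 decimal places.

Reading degrees in the order [0, 1, 2, 3, 4, 5] gives [2, 2, 2, 2, 2, 2]; set D = diag(2, 2, 2, 2, 2, 2) and form L = D - A. Since every row of L sums to 0, the all-ones vector is in the kernel and 0 is an eigenvalue. The single zero eigenvalue shows the graph is connected. By the matrix-tree theorem the graph has (1/6) * product of the nonzero eigenvalues = 6 spanning trees. The eigenvalues sum to 12, which equals trace(L) = 2|E|.

[0, 1, 1, 3, 3, 4]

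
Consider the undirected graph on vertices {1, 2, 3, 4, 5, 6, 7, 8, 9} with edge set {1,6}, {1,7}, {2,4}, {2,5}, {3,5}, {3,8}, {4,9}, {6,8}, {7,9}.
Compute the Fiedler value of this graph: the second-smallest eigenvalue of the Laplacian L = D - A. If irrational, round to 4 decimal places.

With the vertex order [1, 2, 3, 4, 5, 6, 7, 8, 9], the degrees are [2, 2, 2, 2, 2, 2, 2, 2, 2], giving D = diag(2, 2, 2, 2, 2, 2, 2, 2, 2) and L = D - A. The sorted Laplacian eigenvalues are [0, 0.4679, 0.4679, 1.6527, 1.6527, 3, 3, 3.8794, 3.8794]; the algebraic connectivity is the second entry, 0.4679. The eigenvalues sum to 18, which equals trace(L) = 2|E|. By the matrix-tree theorem the graph has (1/9) * product of the nonzero eigenvalues = 9 spanning trees.

0.4679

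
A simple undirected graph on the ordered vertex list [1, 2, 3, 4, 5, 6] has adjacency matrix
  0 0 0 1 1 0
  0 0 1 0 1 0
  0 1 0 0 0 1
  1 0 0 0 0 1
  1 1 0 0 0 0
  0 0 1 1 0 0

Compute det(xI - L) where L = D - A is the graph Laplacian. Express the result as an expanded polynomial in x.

Each diagonal entry of L is the vertex degree and each off-diagonal entry is -1 where an edge is present, 0 otherwise; in the order [1, 2, 3, 4, 5, 6] the diagonal is [2, 2, 2, 2, 2, 2]. The eigenvalues of L are [0, 1, 1, 3, 3, 4]; the characteristic polynomial is the product of (x - lambda_i), which multiplies out to x^6 - 12x^5 + 54x^4 - 112x^3 + 105x^2 - 36x. Since p(0) = det(-L) = 0, x divides p(x). By the matrix-tree theorem the graph has (1/6) * product of the nonzero eigenvalues = 6 spanning trees.

x^6 - 12x^5 + 54x^4 - 112x^3 + 105x^2 - 36x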